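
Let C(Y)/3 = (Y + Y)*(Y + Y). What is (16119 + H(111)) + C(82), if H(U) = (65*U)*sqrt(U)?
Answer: 96807 + 7215*sqrt(111) ≈ 1.7282e+5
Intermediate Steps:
H(U) = 65*U**(3/2)
C(Y) = 12*Y**2 (C(Y) = 3*((Y + Y)*(Y + Y)) = 3*((2*Y)*(2*Y)) = 3*(4*Y**2) = 12*Y**2)
(16119 + H(111)) + C(82) = (16119 + 65*111**(3/2)) + 12*82**2 = (16119 + 65*(111*sqrt(111))) + 12*6724 = (16119 + 7215*sqrt(111)) + 80688 = 96807 + 7215*sqrt(111)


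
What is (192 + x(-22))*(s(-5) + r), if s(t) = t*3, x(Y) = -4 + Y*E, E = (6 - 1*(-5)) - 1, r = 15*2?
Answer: -480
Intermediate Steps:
r = 30
E = 10 (E = (6 + 5) - 1 = 11 - 1 = 10)
x(Y) = -4 + 10*Y (x(Y) = -4 + Y*10 = -4 + 10*Y)
s(t) = 3*t
(192 + x(-22))*(s(-5) + r) = (192 + (-4 + 10*(-22)))*(3*(-5) + 30) = (192 + (-4 - 220))*(-15 + 30) = (192 - 224)*15 = -32*15 = -480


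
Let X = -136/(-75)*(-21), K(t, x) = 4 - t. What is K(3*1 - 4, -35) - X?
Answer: 1077/25 ≈ 43.080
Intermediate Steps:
X = -952/25 (X = -136*(-1/75)*(-21) = (136/75)*(-21) = -952/25 ≈ -38.080)
K(3*1 - 4, -35) - X = (4 - (3*1 - 4)) - 1*(-952/25) = (4 - (3 - 4)) + 952/25 = (4 - 1*(-1)) + 952/25 = (4 + 1) + 952/25 = 5 + 952/25 = 1077/25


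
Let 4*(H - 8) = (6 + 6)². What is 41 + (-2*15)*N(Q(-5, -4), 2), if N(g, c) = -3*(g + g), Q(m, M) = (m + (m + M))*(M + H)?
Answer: -100759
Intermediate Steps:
H = 44 (H = 8 + (6 + 6)²/4 = 8 + (¼)*12² = 8 + (¼)*144 = 8 + 36 = 44)
Q(m, M) = (44 + M)*(M + 2*m) (Q(m, M) = (m + (m + M))*(M + 44) = (m + (M + m))*(44 + M) = (M + 2*m)*(44 + M) = (44 + M)*(M + 2*m))
N(g, c) = -6*g
41 + (-2*15)*N(Q(-5, -4), 2) = 41 + (-2*15)*(-6*((-4)² + 44*(-4) + 88*(-5) + 2*(-4)*(-5))) = 41 - (-180)*(16 - 176 - 440 + 40) = 41 - (-180)*(-560) = 41 - 30*3360 = 41 - 100800 = -100759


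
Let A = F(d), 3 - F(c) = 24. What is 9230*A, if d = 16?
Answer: -193830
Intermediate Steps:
F(c) = -21 (F(c) = 3 - 1*24 = 3 - 24 = -21)
A = -21
9230*A = 9230*(-21) = -193830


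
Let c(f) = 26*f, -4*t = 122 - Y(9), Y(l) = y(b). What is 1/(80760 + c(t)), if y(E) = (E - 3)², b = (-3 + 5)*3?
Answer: 2/160051 ≈ 1.2496e-5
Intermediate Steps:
b = 6 (b = 2*3 = 6)
y(E) = (-3 + E)²
Y(l) = 9 (Y(l) = (-3 + 6)² = 3² = 9)
t = -113/4 (t = -(122 - 1*9)/4 = -(122 - 9)/4 = -¼*113 = -113/4 ≈ -28.250)
1/(80760 + c(t)) = 1/(80760 + 26*(-113/4)) = 1/(80760 - 1469/2) = 1/(160051/2) = 2/160051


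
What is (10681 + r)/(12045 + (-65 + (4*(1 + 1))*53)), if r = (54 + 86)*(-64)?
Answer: 1721/12404 ≈ 0.13875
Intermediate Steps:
r = -8960 (r = 140*(-64) = -8960)
(10681 + r)/(12045 + (-65 + (4*(1 + 1))*53)) = (10681 - 8960)/(12045 + (-65 + (4*(1 + 1))*53)) = 1721/(12045 + (-65 + (4*2)*53)) = 1721/(12045 + (-65 + 8*53)) = 1721/(12045 + (-65 + 424)) = 1721/(12045 + 359) = 1721/12404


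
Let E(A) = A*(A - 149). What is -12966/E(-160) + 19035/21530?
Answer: 11032207/17740720 ≈ 0.62186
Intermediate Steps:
E(A) = A*(-149 + A)
-12966/E(-160) + 19035/21530 = -12966*(-1/(160*(-149 - 160))) + 19035/21530 = -12966/((-160*(-309))) + 19035*(1/21530) = -12966/49440 + 3807/4306 = -12966*1/49440 + 3807/4306 = -2161/8240 + 3807/4306 = 11032207/17740720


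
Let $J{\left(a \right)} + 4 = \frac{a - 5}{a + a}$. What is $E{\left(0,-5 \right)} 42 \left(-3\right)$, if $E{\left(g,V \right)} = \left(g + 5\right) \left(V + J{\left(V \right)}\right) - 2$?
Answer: $5292$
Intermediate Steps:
$J{\left(a \right)} = -4 + \frac{-5 + a}{2 a}$ ($J{\left(a \right)} = -4 + \frac{a - 5}{a + a} = -4 + \frac{-5 + a}{2 a}$)
$E{\left(g,V \right)} = -2 + \left(5 + g\right) \left(V + \frac{-5 - 7 V}{2 V}\right)$ ($E{\left(g,V \right)} = \left(g + 5\right) \left(V + \frac{-5 - 7 V}{2 V}\right) - 2 = \left(5 + g\right) \left(V + \frac{-5 - 7 V}{2 V}\right) - 2 = -2 + \left(5 + g\right) \left(V + \frac{-5 - 7 V}{2 V}\right)$)
$E{\left(0,-5 \right)} 42 \left(-3\right) = \frac{-25 - -175 - 0 \left(5 + 7 \left(-5\right)\right) + 2 \left(-5\right) \left(-2 + 5 \left(-5\right) - 0\right)}{2 \left(-5\right)} 42 \left(-3\right) = \frac{1}{2} \left(- \frac{1}{5}\right) \left(-25 + 175 - 0 \left(5 - 35\right) + 2 \left(-5\right) \left(-2 - 25 + 0\right)\right) 42 \left(-3\right) = \frac{1}{2} \left(- \frac{1}{5}\right) \left(-25 + 175 - 0 \left(-30\right) + 2 \left(-5\right) \left(-27\right)\right) 42 \left(-3\right) = \frac{1}{2} \left(- \frac{1}{5}\right) \left(-25 + 175 + 0 + 270\right) 42 \left(-3\right) = \frac{1}{2} \left(- \frac{1}{5}\right) 420 \cdot 42 \left(-3\right) = \left(-42\right) 42 \left(-3\right) = \left(-1764\right) \left(-3\right) = 5292$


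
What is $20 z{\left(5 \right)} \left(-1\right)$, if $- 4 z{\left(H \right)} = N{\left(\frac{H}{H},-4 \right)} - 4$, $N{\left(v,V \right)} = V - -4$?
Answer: $-20$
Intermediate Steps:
$N{\left(v,V \right)} = 4 + V$ ($N{\left(v,V \right)} = V + 4 = 4 + V$)
$z{\left(H \right)} = 1$ ($z{\left(H \right)} = - \frac{\left(4 - 4\right) - 4}{4} = - \frac{0 - 4}{4} = \left(- \frac{1}{4}\right) \left(-4\right) = 1$)
$20 z{\left(5 \right)} \left(-1\right) = 20 \cdot 1 \left(-1\right) = 20 \left(-1\right) = -20$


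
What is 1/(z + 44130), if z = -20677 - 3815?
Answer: 1/19638 ≈ 5.0922e-5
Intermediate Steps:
z = -24492
1/(z + 44130) = 1/(-24492 + 44130) = 1/19638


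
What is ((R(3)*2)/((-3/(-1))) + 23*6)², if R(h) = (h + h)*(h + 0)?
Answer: 22500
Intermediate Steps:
R(h) = 2*h² (R(h) = (2*h)*h = 2*h²)
((R(3)*2)/((-3/(-1))) + 23*6)² = (((2*3²)*2)/((-3/(-1))) + 23*6)² = (((2*9)*2)/((-3*(-1))) + 138)² = ((18*2)/3 + 138)² = (36*(⅓) + 138)² = (12 + 138)² = 150² = 22500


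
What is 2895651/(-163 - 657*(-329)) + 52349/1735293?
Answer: 5036109771253/374805935070 ≈ 13.437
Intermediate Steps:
2895651/(-163 - 657*(-329)) + 52349/1735293 = 2895651/(-163 + 216153) + 52349*(1/1735293) = 2895651/215990 + 52349/1735293 = 5036109771253/374805935070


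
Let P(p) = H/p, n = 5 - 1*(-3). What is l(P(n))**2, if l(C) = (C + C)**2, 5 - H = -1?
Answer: 81/16 ≈ 5.0625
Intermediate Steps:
H = 6 (H = 5 - 1*(-1) = 5 + 1 = 6)
n = 8 (n = 5 + 3 = 8)
P(p) = 6/p
l(C) = 4*C**2 (l(C) = (2*C)**2 = 4*C**2)
l(P(n))**2 = (4*(6/8)**2)**2 = (4*(6*(1/8))**2)**2 = (4*(3/4)**2)**2 = (4*(9/16))**2 = (9/4)**2 = 81/16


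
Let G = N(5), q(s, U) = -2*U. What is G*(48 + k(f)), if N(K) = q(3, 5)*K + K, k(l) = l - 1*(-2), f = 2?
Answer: -2340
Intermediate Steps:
k(l) = 2 + l (k(l) = l + 2 = 2 + l)
N(K) = -9*K (N(K) = (-2*5)*K + K = -10*K + K = -9*K)
G = -45 (G = -9*5 = -45)
G*(48 + k(f)) = -45*(48 + (2 + 2)) = -45*(48 + 4) = -45*52 = -2340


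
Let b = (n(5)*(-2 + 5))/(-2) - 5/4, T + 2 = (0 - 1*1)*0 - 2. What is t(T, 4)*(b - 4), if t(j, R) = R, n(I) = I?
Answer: -51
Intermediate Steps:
T = -4 (T = -2 + ((0 - 1*1)*0 - 2) = -2 + ((0 - 1)*0 - 2) = -2 + (-1*0 - 2) = -2 + (0 - 2) = -2 - 2 = -4)
b = -35/4 (b = (5*(-2 + 5))/(-2) - 5/4 = (5*3)*(-1/2) - 5*1/4 = 15*(-1/2) - 5/4 = -15/2 - 5/4 = -35/4 ≈ -8.7500)
t(T, 4)*(b - 4) = 4*(-35/4 - 4) = 4*(-51/4) = -51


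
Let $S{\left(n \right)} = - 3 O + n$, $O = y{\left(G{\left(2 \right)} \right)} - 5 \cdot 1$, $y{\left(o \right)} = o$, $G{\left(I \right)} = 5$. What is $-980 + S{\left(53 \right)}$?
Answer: $-927$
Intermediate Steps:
$O = 0$ ($O = 5 - 5 \cdot 1 = 5 - 5 = 0$)
$S{\left(n \right)} = n$ ($S{\left(n \right)} = \left(-3\right) 0 + n = 0 + n = n$)
$-980 + S{\left(53 \right)} = -980 + 53 = -927$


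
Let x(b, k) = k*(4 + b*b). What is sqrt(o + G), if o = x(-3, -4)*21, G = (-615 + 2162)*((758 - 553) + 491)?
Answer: 2*sqrt(268905) ≈ 1037.1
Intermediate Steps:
x(b, k) = k*(4 + b**2)
G = 1076712 (G = 1547*(205 + 491) = 1547*696 = 1076712)
o = -1092 (o = -4*(4 + (-3)**2)*21 = -4*(4 + 9)*21 = -4*13*21 = -52*21 = -1092)
sqrt(o + G) = sqrt(-1092 + 1076712) = sqrt(1075620) = 2*sqrt(268905)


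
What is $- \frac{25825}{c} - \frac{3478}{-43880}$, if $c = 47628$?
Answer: $- \frac{30235963}{65309895} \approx -0.46296$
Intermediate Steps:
$- \frac{25825}{c} - \frac{3478}{-43880} = - \frac{25825}{47628} - \frac{3478}{-43880} = \left(-25825\right) \frac{1}{47628} - - \frac{1739}{21940} = - \frac{25825}{47628} + \frac{1739}{21940} = - \frac{30235963}{65309895}$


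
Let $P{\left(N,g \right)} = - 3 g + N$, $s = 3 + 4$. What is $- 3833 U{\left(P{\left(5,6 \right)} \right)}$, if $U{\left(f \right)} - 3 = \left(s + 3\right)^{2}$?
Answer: $-394799$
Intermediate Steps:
$s = 7$
$P{\left(N,g \right)} = N - 3 g$
$U{\left(f \right)} = 103$ ($U{\left(f \right)} = 3 + \left(7 + 3\right)^{2} = 3 + 10^{2} = 3 + 100 = 103$)
$- 3833 U{\left(P{\left(5,6 \right)} \right)} = \left(-3833\right) 103 = -394799$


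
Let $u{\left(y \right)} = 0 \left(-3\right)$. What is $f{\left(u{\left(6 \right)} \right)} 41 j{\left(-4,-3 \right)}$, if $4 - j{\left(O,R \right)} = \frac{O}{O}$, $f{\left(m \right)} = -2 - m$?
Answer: $-246$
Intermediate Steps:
$u{\left(y \right)} = 0$
$j{\left(O,R \right)} = 3$ ($j{\left(O,R \right)} = 4 - \frac{O}{O} = 4 - 1 = 3$)
$f{\left(u{\left(6 \right)} \right)} 41 j{\left(-4,-3 \right)} = \left(-2 - 0\right) 41 \cdot 3 = \left(-2 + 0\right) 41 \cdot 3 = \left(-2\right) 41 \cdot 3 = \left(-82\right) 3 = -246$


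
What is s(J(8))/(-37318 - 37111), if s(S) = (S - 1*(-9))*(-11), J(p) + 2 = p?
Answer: 165/74429 ≈ 0.0022169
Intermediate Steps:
J(p) = -2 + p
s(S) = -99 - 11*S (s(S) = (S + 9)*(-11) = (9 + S)*(-11) = -99 - 11*S)
s(J(8))/(-37318 - 37111) = (-99 - 11*(-2 + 8))/(-37318 - 37111) = (-99 - 11*6)/(-74429) = (-99 - 66)*(-1/74429) = -165*(-1/74429) = 165/74429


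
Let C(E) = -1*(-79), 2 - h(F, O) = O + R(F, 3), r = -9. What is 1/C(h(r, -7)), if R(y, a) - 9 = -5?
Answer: 1/79 ≈ 0.012658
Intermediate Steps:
R(y, a) = 4 (R(y, a) = 9 - 5 = 4)
h(F, O) = -2 - O (h(F, O) = 2 - (O + 4) = 2 - (4 + O) = 2 + (-4 - O) = -2 - O)
C(E) = 79
1/C(h(r, -7)) = 1/79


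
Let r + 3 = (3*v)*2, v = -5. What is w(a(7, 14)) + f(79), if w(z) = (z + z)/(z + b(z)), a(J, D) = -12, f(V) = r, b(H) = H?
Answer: -32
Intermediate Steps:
r = -33 (r = -3 + (3*(-5))*2 = -3 - 15*2 = -3 - 30 = -33)
f(V) = -33
w(z) = 1 (w(z) = (z + z)/(z + z) = (2*z)/((2*z)) = (2*z)*(1/(2*z)) = 1)
w(a(7, 14)) + f(79) = 1 - 33 = -32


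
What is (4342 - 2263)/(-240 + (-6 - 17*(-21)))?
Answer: 693/37 ≈ 18.730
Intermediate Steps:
(4342 - 2263)/(-240 + (-6 - 17*(-21))) = 2079/(-240 + (-6 + 357)) = 2079/(-240 + 351) = 2079/111 = 2079*(1/111) = 693/37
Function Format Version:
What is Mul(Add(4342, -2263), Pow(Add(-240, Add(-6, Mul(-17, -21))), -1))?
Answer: Rational(693, 37) ≈ 18.730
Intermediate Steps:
Mul(Add(4342, -2263), Pow(Add(-240, Add(-6, Mul(-17, -21))), -1)) = Mul(2079, Pow(Add(-240, Add(-6, 357)), -1)) = Mul(2079, Pow(Add(-240, 351), -1)) = Mul(2079, Pow(111, -1)) = Mul(2079, Rational(1, 111)) = Rational(693, 37)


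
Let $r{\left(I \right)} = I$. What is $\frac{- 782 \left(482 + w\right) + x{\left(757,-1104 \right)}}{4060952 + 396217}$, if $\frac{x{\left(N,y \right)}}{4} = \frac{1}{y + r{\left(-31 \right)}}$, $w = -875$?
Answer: $\frac{348815006}{5058886815} \approx 0.068951$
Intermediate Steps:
$x{\left(N,y \right)} = \frac{4}{-31 + y}$ ($x{\left(N,y \right)} = \frac{4}{y - 31} = \frac{4}{-31 + y}$)
$\frac{- 782 \left(482 + w\right) + x{\left(757,-1104 \right)}}{4060952 + 396217} = \frac{- 782 \left(482 - 875\right) + \frac{4}{-31 - 1104}}{4060952 + 396217} = \frac{\left(-782\right) \left(-393\right) + \frac{4}{-1135}}{4457169} = \left(307326 + 4 \left(- \frac{1}{1135}\right)\right) \frac{1}{4457169} = \left(307326 - \frac{4}{1135}\right) \frac{1}{4457169} = \frac{348815006}{1135} \cdot \frac{1}{4457169} = \frac{348815006}{5058886815}$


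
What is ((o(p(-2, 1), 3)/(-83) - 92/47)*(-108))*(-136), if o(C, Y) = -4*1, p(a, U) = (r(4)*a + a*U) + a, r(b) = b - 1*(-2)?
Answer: -109396224/3901 ≈ -28043.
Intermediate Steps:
r(b) = 2 + b (r(b) = b + 2 = 2 + b)
p(a, U) = 7*a + U*a (p(a, U) = ((2 + 4)*a + a*U) + a = (6*a + U*a) + a = 7*a + U*a)
o(C, Y) = -4
((o(p(-2, 1), 3)/(-83) - 92/47)*(-108))*(-136) = ((-4/(-83) - 92/47)*(-108))*(-136) = ((-4*(-1/83) - 92*1/47)*(-108))*(-136) = ((4/83 - 92/47)*(-108))*(-136) = -7448/3901*(-108)*(-136) = (804384/3901)*(-136) = -109396224/3901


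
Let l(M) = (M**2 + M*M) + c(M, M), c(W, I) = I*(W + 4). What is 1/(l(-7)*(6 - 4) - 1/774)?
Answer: 774/184211 ≈ 0.0042017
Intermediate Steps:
c(W, I) = I*(4 + W)
l(M) = 2*M**2 + M*(4 + M) (l(M) = (M**2 + M*M) + M*(4 + M) = (M**2 + M**2) + M*(4 + M) = 2*M**2 + M*(4 + M))
1/(l(-7)*(6 - 4) - 1/774) = 1/((-7*(4 + 3*(-7)))*(6 - 4) - 1/774) = 1/(-7*(4 - 21)*2 - 1*1/774) = 1/(-7*(-17)*2 - 1/774) = 1/(119*2 - 1/774) = 1/(238 - 1/774) = 1/(184211/774) = 774/184211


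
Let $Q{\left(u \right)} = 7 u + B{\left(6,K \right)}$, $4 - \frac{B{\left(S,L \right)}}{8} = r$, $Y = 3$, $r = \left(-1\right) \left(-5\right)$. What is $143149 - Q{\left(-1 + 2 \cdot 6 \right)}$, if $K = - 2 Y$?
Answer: $143080$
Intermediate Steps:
$r = 5$
$K = -6$ ($K = \left(-2\right) 3 = -6$)
$B{\left(S,L \right)} = -8$ ($B{\left(S,L \right)} = 32 - 40 = -8$)
$Q{\left(u \right)} = -8 + 7 u$ ($Q{\left(u \right)} = 7 u - 8 = -8 + 7 u$)
$143149 - Q{\left(-1 + 2 \cdot 6 \right)} = 143149 - \left(-8 + 7 \left(-1 + 2 \cdot 6\right)\right) = 143149 - \left(-8 + 7 \left(-1 + 12\right)\right) = 143149 - \left(-8 + 7 \cdot 11\right) = 143149 - \left(-8 + 77\right) = 143149 - 69 = 143080$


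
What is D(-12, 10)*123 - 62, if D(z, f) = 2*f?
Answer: 2398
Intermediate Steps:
D(-12, 10)*123 - 62 = (2*10)*123 - 62 = 20*123 - 62 = 2460 - 62 = 2398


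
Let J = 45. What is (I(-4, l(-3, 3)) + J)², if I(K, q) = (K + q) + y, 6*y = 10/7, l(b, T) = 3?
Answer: 863041/441 ≈ 1957.0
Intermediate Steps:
y = 5/21 (y = (10/7)/6 = (10*(⅐))/6 = (⅙)*(10/7) = 5/21 ≈ 0.23810)
I(K, q) = 5/21 + K + q (I(K, q) = (K + q) + 5/21 = 5/21 + K + q)
(I(-4, l(-3, 3)) + J)² = ((5/21 - 4 + 3) + 45)² = (-16/21 + 45)² = (929/21)² = 863041/441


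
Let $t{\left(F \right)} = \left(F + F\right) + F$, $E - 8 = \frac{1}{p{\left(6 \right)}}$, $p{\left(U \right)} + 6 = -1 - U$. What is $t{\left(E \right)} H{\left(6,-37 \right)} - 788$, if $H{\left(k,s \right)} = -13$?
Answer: $-1097$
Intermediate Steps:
$p{\left(U \right)} = -7 - U$ ($p{\left(U \right)} = -6 - \left(1 + U\right) = -7 - U$)
$E = \frac{103}{13}$ ($E = 8 + \frac{1}{-7 - 6} = 8 + \frac{1}{-13} = 8 - \frac{1}{13} = \frac{103}{13} \approx 7.9231$)
$t{\left(F \right)} = 3 F$ ($t{\left(F \right)} = 2 F + F = 3 F$)
$t{\left(E \right)} H{\left(6,-37 \right)} - 788 = 3 \cdot \frac{103}{13} \left(-13\right) - 788 = \frac{309}{13} \left(-13\right) - 788 = -309 - 788 = -1097$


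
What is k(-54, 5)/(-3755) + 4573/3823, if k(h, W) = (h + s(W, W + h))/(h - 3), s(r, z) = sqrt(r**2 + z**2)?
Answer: 326191871/272751935 + sqrt(2426)/214035 ≈ 1.1962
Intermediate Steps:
k(h, W) = (h + sqrt(W**2 + (W + h)**2))/(-3 + h) (k(h, W) = (h + sqrt(W**2 + (W + h)**2))/(h - 3) = (h + sqrt(W**2 + (W + h)**2))/(-3 + h))
k(-54, 5)/(-3755) + 4573/3823 = ((-54 + sqrt(5**2 + (5 - 54)**2))/(-3 - 54))/(-3755) + 4573/3823 = ((-54 + sqrt(25 + (-49)**2))/(-57))*(-1/3755) + 4573*(1/3823) = -(-54 + sqrt(25 + 2401))/57*(-1/3755) + 4573/3823 = -(-54 + sqrt(2426))/57*(-1/3755) + 4573/3823 = (18/19 - sqrt(2426)/57)*(-1/3755) + 4573/3823 = (-18/71345 + sqrt(2426)/214035) + 4573/3823 = 326191871/272751935 + sqrt(2426)/214035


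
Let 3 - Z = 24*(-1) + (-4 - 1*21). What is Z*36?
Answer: 1872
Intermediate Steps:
Z = 52 (Z = 3 - (24*(-1) + (-4 - 1*21)) = 3 - (-24 + (-4 - 21)) = 3 - (-24 - 25) = 3 - 1*(-49) = 3 + 49 = 52)
Z*36 = 52*36 = 1872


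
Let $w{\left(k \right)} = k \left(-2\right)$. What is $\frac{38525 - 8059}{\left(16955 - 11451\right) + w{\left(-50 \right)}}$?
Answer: $\frac{15233}{2802} \approx 5.4365$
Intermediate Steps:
$w{\left(k \right)} = - 2 k$
$\frac{38525 - 8059}{\left(16955 - 11451\right) + w{\left(-50 \right)}} = \frac{38525 - 8059}{\left(16955 - 11451\right) - -100} = \frac{30466}{5504 + 100} = \frac{30466}{5604} = 30466 \cdot \frac{1}{5604} = \frac{15233}{2802}$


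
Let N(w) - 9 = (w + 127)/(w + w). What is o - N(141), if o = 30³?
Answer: 3805597/141 ≈ 26990.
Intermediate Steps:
o = 27000
N(w) = 9 + (127 + w)/(2*w) (N(w) = 9 + (w + 127)/(w + w) = 9 + (127 + w)/((2*w)) = 9 + (127 + w)*(1/(2*w)) = 9 + (127 + w)/(2*w))
o - N(141) = 27000 - (127 + 19*141)/(2*141) = 27000 - (127 + 2679)/(2*141) = 27000 - 2806/(2*141) = 27000 - 1*1403/141 = 27000 - 1403/141 = 3805597/141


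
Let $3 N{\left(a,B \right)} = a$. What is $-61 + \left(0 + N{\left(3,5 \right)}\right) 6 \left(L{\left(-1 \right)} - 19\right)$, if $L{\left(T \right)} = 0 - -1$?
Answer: $-169$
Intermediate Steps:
$L{\left(T \right)} = 1$ ($L{\left(T \right)} = 0 + 1 = 1$)
$N{\left(a,B \right)} = \frac{a}{3}$
$-61 + \left(0 + N{\left(3,5 \right)}\right) 6 \left(L{\left(-1 \right)} - 19\right) = -61 + \left(0 + \frac{1}{3} \cdot 3\right) 6 \left(1 - 19\right) = -61 + \left(0 + 1\right) 6 \left(1 - 19\right) = -61 + 1 \cdot 6 \left(-18\right) = -61 + 6 \left(-18\right) = -61 - 108 = -169$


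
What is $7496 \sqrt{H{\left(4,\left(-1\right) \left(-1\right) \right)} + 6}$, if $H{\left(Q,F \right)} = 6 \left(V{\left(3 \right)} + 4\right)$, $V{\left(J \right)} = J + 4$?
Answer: $44976 \sqrt{2} \approx 63606.0$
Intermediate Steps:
$V{\left(J \right)} = 4 + J$
$H{\left(Q,F \right)} = 66$ ($H{\left(Q,F \right)} = 6 \left(\left(4 + 3\right) + 4\right) = 6 \left(7 + 4\right) = 6 \cdot 11 = 66$)
$7496 \sqrt{H{\left(4,\left(-1\right) \left(-1\right) \right)} + 6} = 7496 \sqrt{66 + 6} = 7496 \sqrt{72} = 7496 \cdot 6 \sqrt{2} = 44976 \sqrt{2}$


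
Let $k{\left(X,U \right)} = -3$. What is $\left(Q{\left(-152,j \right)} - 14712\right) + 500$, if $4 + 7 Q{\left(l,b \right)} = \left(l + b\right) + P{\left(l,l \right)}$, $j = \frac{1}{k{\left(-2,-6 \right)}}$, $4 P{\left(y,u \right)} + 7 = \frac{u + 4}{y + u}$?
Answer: $- \frac{90873469}{6384} \approx -14235.0$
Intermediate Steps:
$P{\left(y,u \right)} = - \frac{7}{4} + \frac{4 + u}{4 \left(u + y\right)}$ ($P{\left(y,u \right)} = - \frac{7}{4} + \frac{\left(u + 4\right) \frac{1}{y + u}}{4} = - \frac{7}{4} + \frac{\left(4 + u\right) \frac{1}{u + y}}{4} = - \frac{7}{4} + \frac{\frac{1}{u + y} \left(4 + u\right)}{4} = - \frac{7}{4} + \frac{4 + u}{4 \left(u + y\right)}$)
$j = - \frac{1}{3}$ ($j = \frac{1}{-3} = - \frac{1}{3} \approx -0.33333$)
$Q{\left(l,b \right)} = - \frac{4}{7} + \frac{b}{7} + \frac{l}{7} + \frac{4 - 13 l}{56 l}$ ($Q{\left(l,b \right)} = - \frac{4}{7} + \frac{\left(l + b\right) + \frac{4 - 7 l - 6 l}{4 \left(l + l\right)}}{7} = - \frac{4}{7} + \frac{\left(b + l\right) + \frac{4 - 13 l}{4 \cdot 2 l}}{7} = - \frac{4}{7} + \frac{\left(b + l\right) + \frac{\frac{1}{2 l} \left(4 - 13 l\right)}{4}}{7} = - \frac{4}{7} + \frac{\left(b + l\right) + \frac{4 - 13 l}{8 l}}{7} = - \frac{4}{7} + \frac{b + l + \frac{4 - 13 l}{8 l}}{7} = - \frac{4}{7} + \left(\frac{b}{7} + \frac{l}{7} + \frac{4 - 13 l}{56 l}\right) = - \frac{4}{7} + \frac{b}{7} + \frac{l}{7} + \frac{4 - 13 l}{56 l}$)
$\left(Q{\left(-152,j \right)} - 14712\right) + 500 = \left(\left(- \frac{45}{56} + \frac{1}{7} \left(- \frac{1}{3}\right) + \frac{1}{7} \left(-152\right) + \frac{1}{14 \left(-152\right)}\right) - 14712\right) + 500 = \left(\left(- \frac{45}{56} - \frac{1}{21} - \frac{152}{7} + \frac{1}{14} \left(- \frac{1}{152}\right)\right) - 14712\right) + 500 = \left(\left(- \frac{45}{56} - \frac{1}{21} - \frac{152}{7} - \frac{1}{2128}\right) - 14712\right) + 500 = \left(- \frac{144061}{6384} - 14712\right) + 500 = - \frac{94065469}{6384} + 500 = - \frac{90873469}{6384}$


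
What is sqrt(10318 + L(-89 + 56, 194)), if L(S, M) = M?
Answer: 12*sqrt(73) ≈ 102.53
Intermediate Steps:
sqrt(10318 + L(-89 + 56, 194)) = sqrt(10318 + 194) = sqrt(10512) = 12*sqrt(73)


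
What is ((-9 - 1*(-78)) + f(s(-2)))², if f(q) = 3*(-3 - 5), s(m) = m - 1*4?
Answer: 2025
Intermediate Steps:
s(m) = -4 + m (s(m) = m - 4 = -4 + m)
f(q) = -24 (f(q) = 3*(-8) = -24)
((-9 - 1*(-78)) + f(s(-2)))² = ((-9 - 1*(-78)) - 24)² = ((-9 + 78) - 24)² = (69 - 24)² = 45² = 2025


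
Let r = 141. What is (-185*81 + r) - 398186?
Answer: -413030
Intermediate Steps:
(-185*81 + r) - 398186 = (-185*81 + 141) - 398186 = (-14985 + 141) - 398186 = -14844 - 398186 = -413030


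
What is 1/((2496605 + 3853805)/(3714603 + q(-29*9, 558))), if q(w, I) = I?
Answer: 3715161/6350410 ≈ 0.58503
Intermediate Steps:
1/((2496605 + 3853805)/(3714603 + q(-29*9, 558))) = 1/((2496605 + 3853805)/(3714603 + 558)) = 1/(6350410/3715161) = 3715161/6350410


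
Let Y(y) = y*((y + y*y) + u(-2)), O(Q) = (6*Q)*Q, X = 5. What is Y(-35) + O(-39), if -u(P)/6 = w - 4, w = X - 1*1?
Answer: -32524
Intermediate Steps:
w = 4 (w = 5 - 1*1 = 5 - 1 = 4)
u(P) = 0 (u(P) = -6*(4 - 4) = -6*0 = 0)
O(Q) = 6*Q²
Y(y) = y*(y + y²) (Y(y) = y*((y + y*y) + 0) = y*((y + y²) + 0) = y*(y + y²))
Y(-35) + O(-39) = (-35)²*(1 - 35) + 6*(-39)² = 1225*(-34) + 6*1521 = -41650 + 9126 = -32524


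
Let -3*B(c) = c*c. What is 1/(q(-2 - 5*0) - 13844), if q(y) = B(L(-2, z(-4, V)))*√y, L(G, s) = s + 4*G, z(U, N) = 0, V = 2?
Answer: -31149/431228804 + 12*I*√2/107807201 ≈ -7.2233e-5 + 1.5742e-7*I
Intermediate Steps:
B(c) = -c²/3 (B(c) = -c*c/3 = -c²/3)
q(y) = -64*√y/3 (q(y) = (-(0 + 4*(-2))²/3)*√y = (-(0 - 8)²/3)*√y = (-⅓*(-8)²)*√y = (-⅓*64)*√y = -64*√y/3)
1/(q(-2 - 5*0) - 13844) = 1/(-64*√(-2 - 5*0)/3 - 13844) = 1/(-64*√(-2 + 0)/3 - 13844) = 1/(-64*I*√2/3 - 13844) = 1/(-13844 - 64*I*√2/3)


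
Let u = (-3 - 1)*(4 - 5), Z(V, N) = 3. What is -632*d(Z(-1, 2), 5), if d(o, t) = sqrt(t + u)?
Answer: -1896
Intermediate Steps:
u = 4 (u = -4*(-1) = 4)
d(o, t) = sqrt(4 + t) (d(o, t) = sqrt(t + 4) = sqrt(4 + t))
-632*d(Z(-1, 2), 5) = -632*sqrt(4 + 5) = -632*sqrt(9) = -632*3 = -1896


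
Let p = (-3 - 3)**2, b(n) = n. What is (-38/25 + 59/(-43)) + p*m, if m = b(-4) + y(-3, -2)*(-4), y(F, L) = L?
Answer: 151691/1075 ≈ 141.11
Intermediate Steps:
p = 36 (p = (-6)**2 = 36)
m = 4 (m = -4 - 2*(-4) = -4 + 8 = 4)
(-38/25 + 59/(-43)) + p*m = (-38/25 + 59/(-43)) + 36*4 = (-38*1/25 + 59*(-1/43)) + 144 = (-38/25 - 59/43) + 144 = -3109/1075 + 144 = 151691/1075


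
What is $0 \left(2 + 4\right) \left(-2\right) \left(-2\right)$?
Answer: $0$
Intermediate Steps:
$0 \left(2 + 4\right) \left(-2\right) \left(-2\right) = 0 \cdot 6 \left(-2\right) \left(-2\right) = 0 \left(-2\right) \left(-2\right) = 0 \left(-2\right) = 0$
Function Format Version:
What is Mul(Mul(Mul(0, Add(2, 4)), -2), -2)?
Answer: 0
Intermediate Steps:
Mul(Mul(Mul(0, Add(2, 4)), -2), -2) = Mul(Mul(Mul(0, 6), -2), -2) = Mul(Mul(0, -2), -2) = Mul(0, -2) = 0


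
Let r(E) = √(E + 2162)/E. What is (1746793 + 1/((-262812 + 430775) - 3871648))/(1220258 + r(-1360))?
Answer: 1460175192761465289374720/1020035264836185514330863 + 879861660379744*√802/1020035264836185514330863 ≈ 1.4315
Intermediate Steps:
r(E) = √(2162 + E)/E
(1746793 + 1/((-262812 + 430775) - 3871648))/(1220258 + r(-1360)) = (1746793 + 1/((-262812 + 430775) - 3871648))/(1220258 + √(2162 - 1360)/(-1360)) = (1746793 + 1/(167963 - 3871648))/(1220258 - √802/1360) = (1746793 + 1/(-3703685))/(1220258 - √802/1360) = (1746793 - 1/3703685)/(1220258 - √802/1360) = 6469571032204/(3703685*(1220258 - √802/1360))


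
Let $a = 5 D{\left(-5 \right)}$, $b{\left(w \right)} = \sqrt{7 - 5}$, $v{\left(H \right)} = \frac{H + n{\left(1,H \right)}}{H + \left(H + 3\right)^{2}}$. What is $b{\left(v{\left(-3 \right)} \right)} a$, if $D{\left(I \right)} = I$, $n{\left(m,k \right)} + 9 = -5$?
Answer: $- 25 \sqrt{2} \approx -35.355$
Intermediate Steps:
$n{\left(m,k \right)} = -14$ ($n{\left(m,k \right)} = -9 - 5 = -14$)
$v{\left(H \right)} = \frac{-14 + H}{H + \left(3 + H\right)^{2}}$ ($v{\left(H \right)} = \frac{H - 14}{H + \left(H + 3\right)^{2}} = \frac{-14 + H}{H + \left(3 + H\right)^{2}}$)
$b{\left(w \right)} = \sqrt{2}$
$a = -25$ ($a = 5 \left(-5\right) = -25$)
$b{\left(v{\left(-3 \right)} \right)} a = \sqrt{2} \left(-25\right) = - 25 \sqrt{2}$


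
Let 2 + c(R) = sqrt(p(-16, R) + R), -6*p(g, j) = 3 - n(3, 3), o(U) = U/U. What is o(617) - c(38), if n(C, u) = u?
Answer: 3 - sqrt(38) ≈ -3.1644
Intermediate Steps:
o(U) = 1
p(g, j) = 0 (p(g, j) = -(3 - 1*3)/6 = -(3 - 3)/6 = -1/6*0 = 0)
c(R) = -2 + sqrt(R) (c(R) = -2 + sqrt(0 + R) = -2 + sqrt(R))
o(617) - c(38) = 1 - (-2 + sqrt(38)) = 1 + (2 - sqrt(38)) = 3 - sqrt(38)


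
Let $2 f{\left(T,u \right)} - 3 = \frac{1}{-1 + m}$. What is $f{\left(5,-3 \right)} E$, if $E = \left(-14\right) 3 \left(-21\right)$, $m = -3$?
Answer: $\frac{4851}{4} \approx 1212.8$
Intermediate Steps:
$f{\left(T,u \right)} = \frac{11}{8}$ ($f{\left(T,u \right)} = \frac{3}{2} + \frac{1}{2 \left(-1 - 3\right)} = \frac{3}{2} + \frac{1}{2 \left(-4\right)} = \frac{3}{2} + \frac{1}{2} \left(- \frac{1}{4}\right) = \frac{3}{2} - \frac{1}{8} = \frac{11}{8}$)
$E = 882$ ($E = \left(-42\right) \left(-21\right) = 882$)
$f{\left(5,-3 \right)} E = \frac{11}{8} \cdot 882 = \frac{4851}{4}$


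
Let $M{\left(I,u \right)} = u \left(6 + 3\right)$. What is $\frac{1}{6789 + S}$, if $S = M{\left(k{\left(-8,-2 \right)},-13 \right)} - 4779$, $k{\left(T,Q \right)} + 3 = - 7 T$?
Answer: $\frac{1}{1893} \approx 0.00052826$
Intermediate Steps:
$k{\left(T,Q \right)} = -3 - 7 T$
$M{\left(I,u \right)} = 9 u$ ($M{\left(I,u \right)} = u 9 = 9 u$)
$S = -4896$ ($S = 9 \left(-13\right) - 4779 = -117 - 4779 = -4896$)
$\frac{1}{6789 + S} = \frac{1}{6789 - 4896} = \frac{1}{1893}$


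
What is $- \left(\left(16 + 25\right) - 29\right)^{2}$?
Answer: $-144$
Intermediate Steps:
$- \left(\left(16 + 25\right) - 29\right)^{2} = - \left(41 - 29\right)^{2} = - 12^{2} = \left(-1\right) 144 = -144$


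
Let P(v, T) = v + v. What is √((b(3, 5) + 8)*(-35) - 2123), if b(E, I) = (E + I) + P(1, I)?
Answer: I*√2753 ≈ 52.469*I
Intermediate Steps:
P(v, T) = 2*v
b(E, I) = 2 + E + I (b(E, I) = (E + I) + 2*1 = (E + I) + 2 = 2 + E + I)
√((b(3, 5) + 8)*(-35) - 2123) = √(((2 + 3 + 5) + 8)*(-35) - 2123) = √((10 + 8)*(-35) - 2123) = √(18*(-35) - 2123) = √(-630 - 2123) = √(-2753) = I*√2753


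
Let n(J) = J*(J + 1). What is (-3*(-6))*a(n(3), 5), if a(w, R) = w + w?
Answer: 432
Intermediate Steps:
n(J) = J*(1 + J)
a(w, R) = 2*w
(-3*(-6))*a(n(3), 5) = (-3*(-6))*(2*(3*(1 + 3))) = 18*(2*(3*4)) = 18*(2*12) = 18*24 = 432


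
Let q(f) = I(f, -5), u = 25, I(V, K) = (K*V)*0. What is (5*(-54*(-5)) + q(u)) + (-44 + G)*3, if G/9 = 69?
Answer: 3081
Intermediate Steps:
G = 621 (G = 9*69 = 621)
I(V, K) = 0
q(f) = 0
(5*(-54*(-5)) + q(u)) + (-44 + G)*3 = (5*(-54*(-5)) + 0) + (-44 + 621)*3 = (5*270 + 0) + 577*3 = (1350 + 0) + 1731 = 1350 + 1731 = 3081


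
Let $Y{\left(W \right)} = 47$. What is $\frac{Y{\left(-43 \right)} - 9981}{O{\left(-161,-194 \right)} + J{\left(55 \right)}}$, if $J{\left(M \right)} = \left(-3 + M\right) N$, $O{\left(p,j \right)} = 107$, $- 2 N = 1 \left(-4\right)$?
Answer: $- \frac{9934}{211} \approx -47.081$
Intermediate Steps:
$N = 2$ ($N = - \frac{1 \left(-4\right)}{2} = \left(- \frac{1}{2}\right) \left(-4\right) = 2$)
$J{\left(M \right)} = -6 + 2 M$ ($J{\left(M \right)} = \left(-3 + M\right) 2 = -6 + 2 M$)
$\frac{Y{\left(-43 \right)} - 9981}{O{\left(-161,-194 \right)} + J{\left(55 \right)}} = \frac{47 - 9981}{107 + \left(-6 + 2 \cdot 55\right)} = - \frac{9934}{107 + \left(-6 + 110\right)} = - \frac{9934}{107 + 104} = - \frac{9934}{211}$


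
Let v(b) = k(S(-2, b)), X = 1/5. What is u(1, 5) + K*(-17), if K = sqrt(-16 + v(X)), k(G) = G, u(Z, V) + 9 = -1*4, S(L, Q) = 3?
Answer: -13 - 17*I*sqrt(13) ≈ -13.0 - 61.294*I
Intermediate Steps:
u(Z, V) = -13 (u(Z, V) = -9 - 1*4 = -9 - 4 = -13)
X = 1/5 ≈ 0.20000
v(b) = 3
K = I*sqrt(13) (K = sqrt(-16 + 3) = sqrt(-13) = I*sqrt(13) ≈ 3.6056*I)
u(1, 5) + K*(-17) = -13 + (I*sqrt(13))*(-17) = -13 - 17*I*sqrt(13)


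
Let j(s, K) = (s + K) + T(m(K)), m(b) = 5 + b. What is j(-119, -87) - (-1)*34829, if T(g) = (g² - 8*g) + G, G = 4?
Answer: 42007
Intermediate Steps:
T(g) = 4 + g² - 8*g (T(g) = (g² - 8*g) + 4 = 4 + g² - 8*g)
j(s, K) = -36 + s + (5 + K)² - 7*K (j(s, K) = (s + K) + (4 + (5 + K)² - 8*(5 + K)) = (K + s) + (4 + (5 + K)² + (-40 - 8*K)) = (K + s) + (-36 + (5 + K)² - 8*K) = -36 + s + (5 + K)² - 7*K)
j(-119, -87) - (-1)*34829 = (-11 - 119 + (-87)² + 3*(-87)) - (-1)*34829 = (-11 - 119 + 7569 - 261) - 1*(-34829) = 7178 + 34829 = 42007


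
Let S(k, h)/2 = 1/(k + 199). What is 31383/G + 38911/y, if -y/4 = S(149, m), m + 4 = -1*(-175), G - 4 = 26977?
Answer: -91337556351/53962 ≈ -1.6926e+6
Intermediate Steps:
G = 26981 (G = 4 + 26977 = 26981)
m = 171 (m = -4 - 1*(-175) = -4 + 175 = 171)
S(k, h) = 2/(199 + k) (S(k, h) = 2/(k + 199) = 2/(199 + k))
y = -2/87 (y = -8/(199 + 149) = -8/348 = -4*1/174 = -2/87 ≈ -0.022988)
31383/G + 38911/y = 31383/26981 + 38911/(-2/87) = 31383*(1/26981) + 38911*(-87/2) = 31383/26981 - 3385257/2 = -91337556351/53962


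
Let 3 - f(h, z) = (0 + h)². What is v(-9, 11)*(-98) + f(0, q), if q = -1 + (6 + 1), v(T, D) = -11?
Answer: 1081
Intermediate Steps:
q = 6 (q = -1 + 7 = 6)
f(h, z) = 3 - h² (f(h, z) = 3 - (0 + h)² = 3 - h²)
v(-9, 11)*(-98) + f(0, q) = -11*(-98) + (3 - 1*0²) = 1078 + (3 - 1*0) = 1078 + (3 + 0) = 1078 + 3 = 1081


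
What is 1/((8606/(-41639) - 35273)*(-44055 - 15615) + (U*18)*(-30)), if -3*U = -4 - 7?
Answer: 3203/6741515091330 ≈ 4.7512e-10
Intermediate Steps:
U = 11/3 (U = -(-4 - 7)/3 = -⅓*(-11) = 11/3 ≈ 3.6667)
1/((8606/(-41639) - 35273)*(-44055 - 15615) + (U*18)*(-30)) = 1/((8606/(-41639) - 35273)*(-44055 - 15615) + ((11/3)*18)*(-30)) = 1/((8606*(-1/41639) - 35273)*(-59670) + 66*(-30)) = 1/((-662/3203 - 35273)*(-59670) - 1980) = 1/(-112980081/3203*(-59670) - 1980) = 1/(6741521433270/3203 - 1980) = 1/(6741515091330/3203) = 3203/6741515091330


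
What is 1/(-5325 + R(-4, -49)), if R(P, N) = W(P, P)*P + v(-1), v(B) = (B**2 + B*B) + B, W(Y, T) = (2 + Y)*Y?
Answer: -1/5356 ≈ -0.00018671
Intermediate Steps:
W(Y, T) = Y*(2 + Y)
v(B) = B + 2*B**2 (v(B) = (B**2 + B**2) + B = 2*B**2 + B = B + 2*B**2)
R(P, N) = 1 + P**2*(2 + P) (R(P, N) = (P*(2 + P))*P - (1 + 2*(-1)) = P**2*(2 + P) - (1 - 2) = P**2*(2 + P) - 1*(-1) = P**2*(2 + P) + 1 = 1 + P**2*(2 + P))
1/(-5325 + R(-4, -49)) = 1/(-5325 + (1 + (-4)**2*(2 - 4))) = 1/(-5325 + (1 + 16*(-2))) = 1/(-5325 + (1 - 32)) = 1/(-5325 - 31) = 1/(-5356) = -1/5356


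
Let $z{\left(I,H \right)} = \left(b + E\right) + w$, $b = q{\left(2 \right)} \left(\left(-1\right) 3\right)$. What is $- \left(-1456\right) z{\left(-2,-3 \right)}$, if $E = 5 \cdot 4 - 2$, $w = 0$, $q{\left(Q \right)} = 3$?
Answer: $13104$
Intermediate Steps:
$b = -9$ ($b = 3 \left(\left(-1\right) 3\right) = 3 \left(-3\right) = -9$)
$E = 18$ ($E = 20 - 2 = 18$)
$z{\left(I,H \right)} = 9$ ($z{\left(I,H \right)} = \left(-9 + 18\right) + 0 = 9 + 0 = 9$)
$- \left(-1456\right) z{\left(-2,-3 \right)} = - \left(-1456\right) 9 = \left(-1\right) \left(-13104\right) = 13104$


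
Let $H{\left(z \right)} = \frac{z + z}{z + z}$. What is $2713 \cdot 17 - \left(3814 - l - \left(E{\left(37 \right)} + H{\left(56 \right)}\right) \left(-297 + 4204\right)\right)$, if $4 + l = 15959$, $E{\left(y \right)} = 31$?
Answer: $183286$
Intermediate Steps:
$H{\left(z \right)} = 1$ ($H{\left(z \right)} = \frac{2 z}{2 z} = 2 z \frac{1}{2 z} = 1$)
$l = 15955$ ($l = -4 + 15959 = 15955$)
$2713 \cdot 17 - \left(3814 - l - \left(E{\left(37 \right)} + H{\left(56 \right)}\right) \left(-297 + 4204\right)\right) = 2713 \cdot 17 - \left(-12141 - \left(31 + 1\right) \left(-297 + 4204\right)\right) = 46121 + \left(\left(32 \cdot 3907 + 15955\right) - 3814\right) = 46121 + \left(\left(125024 + 15955\right) - 3814\right) = 46121 + \left(140979 - 3814\right) = 46121 + 137165 = 183286$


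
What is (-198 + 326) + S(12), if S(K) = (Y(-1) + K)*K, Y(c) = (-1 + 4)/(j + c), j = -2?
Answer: 260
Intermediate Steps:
Y(c) = 3/(-2 + c) (Y(c) = (-1 + 4)/(-2 + c) = 3/(-2 + c))
S(K) = K*(-1 + K) (S(K) = (3/(-2 - 1) + K)*K = (3/(-3) + K)*K = (3*(-⅓) + K)*K = (-1 + K)*K = K*(-1 + K))
(-198 + 326) + S(12) = (-198 + 326) + 12*(-1 + 12) = 128 + 12*11 = 128 + 132 = 260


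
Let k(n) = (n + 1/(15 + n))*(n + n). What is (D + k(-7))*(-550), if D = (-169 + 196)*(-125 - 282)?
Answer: 11982025/2 ≈ 5.9910e+6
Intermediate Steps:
D = -10989 (D = 27*(-407) = -10989)
k(n) = 2*n*(n + 1/(15 + n)) (k(n) = (n + 1/(15 + n))*(2*n) = 2*n*(n + 1/(15 + n)))
(D + k(-7))*(-550) = (-10989 + 2*(-7)*(1 + (-7)**2 + 15*(-7))/(15 - 7))*(-550) = (-10989 + 2*(-7)*(1 + 49 - 105)/8)*(-550) = (-10989 + 2*(-7)*(1/8)*(-55))*(-550) = (-10989 + 385/4)*(-550) = -43571/4*(-550) = 11982025/2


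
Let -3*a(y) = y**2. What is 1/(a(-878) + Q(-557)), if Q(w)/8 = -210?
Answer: -3/775924 ≈ -3.8664e-6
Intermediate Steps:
a(y) = -y**2/3
Q(w) = -1680 (Q(w) = 8*(-210) = -1680)
1/(a(-878) + Q(-557)) = 1/(-1/3*(-878)**2 - 1680) = 1/(-1/3*770884 - 1680) = 1/(-770884/3 - 1680) = 1/(-775924/3) = -3/775924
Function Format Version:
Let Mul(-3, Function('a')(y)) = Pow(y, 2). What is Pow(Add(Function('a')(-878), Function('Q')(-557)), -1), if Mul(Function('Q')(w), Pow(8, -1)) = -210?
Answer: Rational(-3, 775924) ≈ -3.8664e-6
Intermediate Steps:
Function('a')(y) = Mul(Rational(-1, 3), Pow(y, 2))
Function('Q')(w) = -1680 (Function('Q')(w) = Mul(8, -210) = -1680)
Pow(Add(Function('a')(-878), Function('Q')(-557)), -1) = Pow(Add(Mul(Rational(-1, 3), Pow(-878, 2)), -1680), -1) = Pow(Add(Mul(Rational(-1, 3), 770884), -1680), -1) = Pow(Add(Rational(-770884, 3), -1680), -1) = Pow(Rational(-775924, 3), -1) = Rational(-3, 775924)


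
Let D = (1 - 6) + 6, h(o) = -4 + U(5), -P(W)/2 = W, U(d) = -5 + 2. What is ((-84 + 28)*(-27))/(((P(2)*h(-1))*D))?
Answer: 54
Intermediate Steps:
U(d) = -3
P(W) = -2*W
h(o) = -7 (h(o) = -4 - 3 = -7)
D = 1 (D = -5 + 6 = 1)
((-84 + 28)*(-27))/(((P(2)*h(-1))*D)) = ((-84 + 28)*(-27))/(((-2*2*(-7))*1)) = (-56*(-27))/((-4*(-7)*1)) = 1512/((28*1)) = 1512/28 = 1512*(1/28) = 54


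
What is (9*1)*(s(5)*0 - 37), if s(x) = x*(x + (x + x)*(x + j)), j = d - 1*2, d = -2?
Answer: -333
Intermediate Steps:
j = -4 (j = -2 - 1*2 = -2 - 2 = -4)
s(x) = x*(x + 2*x*(-4 + x)) (s(x) = x*(x + (x + x)*(x - 4)) = x*(x + (2*x)*(-4 + x)) = x*(x + 2*x*(-4 + x)))
(9*1)*(s(5)*0 - 37) = (9*1)*((5²*(-7 + 2*5))*0 - 37) = 9*((25*(-7 + 10))*0 - 37) = 9*((25*3)*0 - 37) = 9*(75*0 - 37) = 9*(0 - 37) = 9*(-37) = -333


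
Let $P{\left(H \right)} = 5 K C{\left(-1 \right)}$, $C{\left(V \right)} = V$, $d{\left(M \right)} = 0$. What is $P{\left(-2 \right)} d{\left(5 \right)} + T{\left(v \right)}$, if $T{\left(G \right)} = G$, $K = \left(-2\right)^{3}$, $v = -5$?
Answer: $-5$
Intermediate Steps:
$K = -8$
$P{\left(H \right)} = 40$ ($P{\left(H \right)} = 5 \left(-8\right) \left(-1\right) = \left(-40\right) \left(-1\right) = 40$)
$P{\left(-2 \right)} d{\left(5 \right)} + T{\left(v \right)} = 40 \cdot 0 - 5 = 0 - 5 = -5$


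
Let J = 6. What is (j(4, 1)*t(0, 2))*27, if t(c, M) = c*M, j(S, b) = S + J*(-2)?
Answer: 0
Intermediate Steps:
j(S, b) = -12 + S (j(S, b) = S + 6*(-2) = S - 12 = -12 + S)
t(c, M) = M*c
(j(4, 1)*t(0, 2))*27 = ((-12 + 4)*(2*0))*27 = -8*0*27 = 0*27 = 0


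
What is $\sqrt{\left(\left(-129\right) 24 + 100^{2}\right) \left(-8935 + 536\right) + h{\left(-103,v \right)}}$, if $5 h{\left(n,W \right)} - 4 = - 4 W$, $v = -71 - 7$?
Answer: $\frac{6 i \sqrt{40268495}}{5} \approx 7614.9 i$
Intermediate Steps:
$v = -78$ ($v = -71 - 7 = -78$)
$h{\left(n,W \right)} = \frac{4}{5} - \frac{4 W}{5}$ ($h{\left(n,W \right)} = \frac{4}{5} + \frac{\left(-4\right) W}{5} = \frac{4}{5} - \frac{4 W}{5}$)
$\sqrt{\left(\left(-129\right) 24 + 100^{2}\right) \left(-8935 + 536\right) + h{\left(-103,v \right)}} = \sqrt{\left(\left(-129\right) 24 + 100^{2}\right) \left(-8935 + 536\right) + \left(\frac{4}{5} - - \frac{312}{5}\right)} = \sqrt{\left(-3096 + 10000\right) \left(-8399\right) + \left(\frac{4}{5} + \frac{312}{5}\right)} = \sqrt{6904 \left(-8399\right) + \frac{316}{5}} = \sqrt{-57986696 + \frac{316}{5}} = \sqrt{- \frac{289933164}{5}} = \frac{6 i \sqrt{40268495}}{5}$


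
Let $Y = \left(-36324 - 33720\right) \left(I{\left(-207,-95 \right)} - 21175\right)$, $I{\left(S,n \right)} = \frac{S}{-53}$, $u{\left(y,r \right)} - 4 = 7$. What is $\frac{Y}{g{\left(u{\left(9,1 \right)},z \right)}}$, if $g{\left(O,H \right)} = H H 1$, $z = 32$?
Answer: $\frac{4912133187}{3392} \approx 1.4482 \cdot 10^{6}$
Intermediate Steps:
$u{\left(y,r \right)} = 11$ ($u{\left(y,r \right)} = 4 + 7 = 11$)
$I{\left(S,n \right)} = - \frac{S}{53}$ ($I{\left(S,n \right)} = S \left(- \frac{1}{53}\right) = - \frac{S}{53}$)
$g{\left(O,H \right)} = H^{2}$ ($g{\left(O,H \right)} = H^{2} \cdot 1 = H^{2}$)
$Y = \frac{78594130992}{53}$ ($Y = \left(-36324 - 33720\right) \left(\left(- \frac{1}{53}\right) \left(-207\right) - 21175\right) = - 70044 \left(\frac{207}{53} - 21175\right) = \left(-70044\right) \left(- \frac{1122068}{53}\right) = \frac{78594130992}{53} \approx 1.4829 \cdot 10^{9}$)
$\frac{Y}{g{\left(u{\left(9,1 \right)},z \right)}} = \frac{78594130992}{53 \cdot 32^{2}} = \frac{78594130992}{53 \cdot 1024} = \frac{78594130992}{53} \cdot \frac{1}{1024} = \frac{4912133187}{3392}$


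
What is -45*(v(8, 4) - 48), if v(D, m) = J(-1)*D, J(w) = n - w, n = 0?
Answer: 1800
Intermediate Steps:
J(w) = -w (J(w) = 0 - w = -w)
v(D, m) = D (v(D, m) = (-1*(-1))*D = 1*D = D)
-45*(v(8, 4) - 48) = -45*(8 - 48) = -45*(-40) = 1800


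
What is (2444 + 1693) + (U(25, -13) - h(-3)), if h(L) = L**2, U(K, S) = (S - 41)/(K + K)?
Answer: 103173/25 ≈ 4126.9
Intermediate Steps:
U(K, S) = (-41 + S)/(2*K) (U(K, S) = (-41 + S)/((2*K)) = (-41 + S)*(1/(2*K)) = (-41 + S)/(2*K))
(2444 + 1693) + (U(25, -13) - h(-3)) = (2444 + 1693) + ((1/2)*(-41 - 13)/25 - 1*(-3)**2) = 4137 + ((1/2)*(1/25)*(-54) - 1*9) = 4137 + (-27/25 - 9) = 4137 - 252/25 = 103173/25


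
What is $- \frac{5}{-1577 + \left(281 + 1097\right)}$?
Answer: $\frac{5}{199} \approx 0.025126$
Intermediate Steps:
$- \frac{5}{-1577 + \left(281 + 1097\right)} = - \frac{5}{-1577 + 1378} = - \frac{5}{-199} = \left(-5\right) \left(- \frac{1}{199}\right) = \frac{5}{199}$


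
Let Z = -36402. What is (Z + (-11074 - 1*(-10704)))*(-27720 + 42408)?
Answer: -540107136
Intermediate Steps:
(Z + (-11074 - 1*(-10704)))*(-27720 + 42408) = (-36402 + (-11074 - 1*(-10704)))*(-27720 + 42408) = (-36402 + (-11074 + 10704))*14688 = (-36402 - 370)*14688 = -36772*14688 = -540107136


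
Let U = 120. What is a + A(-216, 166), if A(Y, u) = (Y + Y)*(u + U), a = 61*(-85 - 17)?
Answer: -129774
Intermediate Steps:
a = -6222 (a = 61*(-102) = -6222)
A(Y, u) = 2*Y*(120 + u) (A(Y, u) = (Y + Y)*(u + 120) = (2*Y)*(120 + u) = 2*Y*(120 + u))
a + A(-216, 166) = -6222 + 2*(-216)*(120 + 166) = -6222 + 2*(-216)*286 = -6222 - 123552 = -129774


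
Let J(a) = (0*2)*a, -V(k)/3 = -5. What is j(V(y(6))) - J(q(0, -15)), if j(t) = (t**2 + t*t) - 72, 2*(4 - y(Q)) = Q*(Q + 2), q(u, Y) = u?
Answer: 378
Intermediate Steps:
y(Q) = 4 - Q*(2 + Q)/2 (y(Q) = 4 - Q*(Q + 2)/2 = 4 - Q*(2 + Q)/2)
V(k) = 15 (V(k) = -3*(-5) = 15)
J(a) = 0 (J(a) = 0*a = 0)
j(t) = -72 + 2*t**2 (j(t) = (t**2 + t**2) - 72 = 2*t**2 - 72 = -72 + 2*t**2)
j(V(y(6))) - J(q(0, -15)) = (-72 + 2*15**2) - 1*0 = (-72 + 2*225) + 0 = (-72 + 450) + 0 = 378 + 0 = 378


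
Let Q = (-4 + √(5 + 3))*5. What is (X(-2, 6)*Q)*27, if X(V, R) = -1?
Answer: 540 - 270*√2 ≈ 158.16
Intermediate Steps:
Q = -20 + 10*√2 (Q = (-4 + √8)*5 = (-4 + 2*√2)*5 = -20 + 10*√2 ≈ -5.8579)
(X(-2, 6)*Q)*27 = -(-20 + 10*√2)*27 = (20 - 10*√2)*27 = 540 - 270*√2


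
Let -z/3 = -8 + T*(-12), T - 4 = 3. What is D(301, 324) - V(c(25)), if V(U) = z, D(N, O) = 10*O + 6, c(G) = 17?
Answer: 2970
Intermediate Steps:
T = 7 (T = 4 + 3 = 7)
D(N, O) = 6 + 10*O
z = 276 (z = -3*(-8 + 7*(-12)) = -3*(-8 - 84) = -3*(-92) = 276)
V(U) = 276
D(301, 324) - V(c(25)) = (6 + 10*324) - 1*276 = (6 + 3240) - 276 = 3246 - 276 = 2970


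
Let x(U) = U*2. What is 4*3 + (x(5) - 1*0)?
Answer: 22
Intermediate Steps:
x(U) = 2*U
4*3 + (x(5) - 1*0) = 4*3 + (2*5 - 1*0) = 12 + (10 + 0) = 12 + 10 = 22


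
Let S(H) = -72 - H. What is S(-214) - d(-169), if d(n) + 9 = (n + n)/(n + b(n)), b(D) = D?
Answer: 150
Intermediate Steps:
d(n) = -8 (d(n) = -9 + (n + n)/(n + n) = -9 + (2*n)/((2*n)) = -9 + (2*n)*(1/(2*n)) = -9 + 1 = -8)
S(-214) - d(-169) = (-72 - 1*(-214)) - 1*(-8) = (-72 + 214) + 8 = 142 + 8 = 150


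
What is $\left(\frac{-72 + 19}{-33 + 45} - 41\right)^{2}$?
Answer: $\frac{297025}{144} \approx 2062.7$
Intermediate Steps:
$\left(\frac{-72 + 19}{-33 + 45} - 41\right)^{2} = \left(- \frac{53}{12} - 41\right)^{2} = \left(- \frac{545}{12}\right)^{2} = \frac{297025}{144}$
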